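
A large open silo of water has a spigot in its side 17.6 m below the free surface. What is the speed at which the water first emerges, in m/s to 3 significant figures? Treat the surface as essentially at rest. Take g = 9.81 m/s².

v = 18.6 m/s

With the surface at rest and both surface and jet at atmospheric pressure, Bernoulli gives ρg h = ½ρv², so v = √(2gh) = √(2·9.81·17.6) = 18.6 m/s.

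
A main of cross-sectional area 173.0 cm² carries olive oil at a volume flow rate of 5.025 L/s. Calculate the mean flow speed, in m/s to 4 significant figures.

Q = 5.025 L/s = 0.005025 m³/s.
v = Q/A = 0.005025 / 0.01730 = 0.2905 m/s.

v ≈ 0.2905 m/s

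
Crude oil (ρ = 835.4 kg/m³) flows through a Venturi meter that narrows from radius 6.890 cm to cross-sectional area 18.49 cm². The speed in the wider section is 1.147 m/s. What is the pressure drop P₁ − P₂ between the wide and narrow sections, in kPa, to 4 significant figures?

35.20 kPa

Continuity gives A₁v₁ = A₂v₂, so v₂ = (149.1 cm²)/(18.49 cm²) × 1.147 m/s = 9.252 m/s.
Along the horizontal streamline, P + ½ρv² is constant.
P₁ − P₂ = ½·835.4·(9.252² − 1.147²) = ½·835.4·84.28 = 35200 Pa.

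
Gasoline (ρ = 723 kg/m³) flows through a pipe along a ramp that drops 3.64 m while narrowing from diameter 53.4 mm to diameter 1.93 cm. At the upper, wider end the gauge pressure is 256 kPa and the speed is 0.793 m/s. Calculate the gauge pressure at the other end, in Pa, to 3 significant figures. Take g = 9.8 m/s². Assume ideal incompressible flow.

The volume flow rate is constant, so v₂ = (A₁/A₂)v₁ = (22.4/2.93)·0.793 = 6.07 m/s.
Energy conservation along the streamline gives P₂ = P₁ − ½ρ(v₂² − v₁²) − ρg(h₂ − h₁).
P₂ = 256000 + ½·723·(0.793² − 6.07²) − 723·9.8·(−3.64) = 256000 + (-13100) − (-25800) = 269000 Pa.

P₂ = 269000 Pa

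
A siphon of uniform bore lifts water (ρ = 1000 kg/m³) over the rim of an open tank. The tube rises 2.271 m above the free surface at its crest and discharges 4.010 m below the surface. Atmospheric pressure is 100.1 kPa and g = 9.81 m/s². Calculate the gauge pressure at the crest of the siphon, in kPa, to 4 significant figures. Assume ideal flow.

P_gauge ≈ -61.62 kPa

Bernoulli surface→outlet gives ½v² = g·h_out, so v = √(2·9.81·4.010) = 8.870 m/s.
With constant cross-section the crest speed equals v; applying Bernoulli from the surface up to the crest, P_top = P_atm − ½ρv² − ρg·h_top.
P_top = 100100 − ½·1000·8.870² − 1000·9.81·2.271 = 38480 Pa. So P_gauge = P_top − P_atm = -61620 Pa.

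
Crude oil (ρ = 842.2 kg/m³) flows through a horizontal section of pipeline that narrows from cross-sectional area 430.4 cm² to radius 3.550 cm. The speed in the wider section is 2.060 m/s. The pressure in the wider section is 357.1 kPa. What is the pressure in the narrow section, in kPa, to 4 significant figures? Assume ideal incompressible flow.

The volume flow rate is constant, so v₂ = (A₁/A₂)v₁ = (430.4/39.59)·2.060 = 22.39 m/s.
With no height change, Bernoulli's equation is P₁ + ½ρv₁² = P₂ + ½ρv₂².
P₂ = P₁ − ½ρ(v₂² − v₁²) = 357100 − ½·842.2·(22.39² − 2.060²) = 357100 − 209400 = 147700 Pa.

P₂ = 147.7 kPa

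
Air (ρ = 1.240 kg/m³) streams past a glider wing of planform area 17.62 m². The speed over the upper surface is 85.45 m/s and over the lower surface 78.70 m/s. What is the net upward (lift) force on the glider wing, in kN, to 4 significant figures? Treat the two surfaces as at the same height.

With equal heights on the two surfaces, Bernoulli gives P_lower − P_upper = ½ρ(v_upper² − v_lower²).
ΔP = ½·1.240·(85.45² − 78.70²) = 687.0 Pa.
Lift = ΔP · A = 687.0 × 17.62 = 12100 N.

F ≈ 12.10 kN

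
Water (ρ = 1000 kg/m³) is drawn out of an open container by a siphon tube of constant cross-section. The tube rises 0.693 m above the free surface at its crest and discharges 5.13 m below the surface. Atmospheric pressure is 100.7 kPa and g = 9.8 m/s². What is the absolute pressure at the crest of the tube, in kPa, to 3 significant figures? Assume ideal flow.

The outlet speed comes from Torricelli: v = √(2g·5.13) = 10.0 m/s.
Continuity keeps v the same throughout the tube; from surface to crest, P_atm + 0 = P_top + ½ρv² + ρg·h_top.
P_top = 100700 − ½·1000·10.0² − 1000·9.8·0.693 = 43600 Pa.

43.6 kPa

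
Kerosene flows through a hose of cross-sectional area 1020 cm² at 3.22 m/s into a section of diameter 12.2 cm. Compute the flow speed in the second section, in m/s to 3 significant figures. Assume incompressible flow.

28.1 m/s

By continuity, v₂ = v₁·A₁/A₂ = 3.22·(1020/117) = 28.1 m/s.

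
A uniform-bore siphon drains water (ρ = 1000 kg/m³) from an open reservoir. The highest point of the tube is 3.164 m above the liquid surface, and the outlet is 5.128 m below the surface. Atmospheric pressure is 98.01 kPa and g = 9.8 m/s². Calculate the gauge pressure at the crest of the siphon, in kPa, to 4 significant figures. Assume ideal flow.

The outlet speed comes from Torricelli: v = √(2g·5.128) = 10.03 m/s.
With constant cross-section the crest speed equals v; applying Bernoulli from the surface up to the crest, P_top = P_atm − ½ρv² − ρg·h_top.
P_top = 98010 − ½·1000·10.03² − 1000·9.8·3.164 = 16750 Pa. So P_gauge = P_top − P_atm = -81260 Pa.

-81.26 kPa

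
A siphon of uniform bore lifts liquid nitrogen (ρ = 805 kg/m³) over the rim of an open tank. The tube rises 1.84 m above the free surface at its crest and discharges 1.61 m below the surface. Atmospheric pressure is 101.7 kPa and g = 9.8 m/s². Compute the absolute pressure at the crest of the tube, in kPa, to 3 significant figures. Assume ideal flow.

74.5 kPa

From the surface to the outlet (both open to atmosphere, surface at rest): v = √(2g·h_out) = √(2·9.8·1.61) = 5.62 m/s.
With constant cross-section the crest speed equals v; applying Bernoulli from the surface up to the crest, P_top = P_atm − ½ρv² − ρg·h_top.
P_top = 101700 − ½·805·5.62² − 805·9.8·1.84 = 74500 Pa.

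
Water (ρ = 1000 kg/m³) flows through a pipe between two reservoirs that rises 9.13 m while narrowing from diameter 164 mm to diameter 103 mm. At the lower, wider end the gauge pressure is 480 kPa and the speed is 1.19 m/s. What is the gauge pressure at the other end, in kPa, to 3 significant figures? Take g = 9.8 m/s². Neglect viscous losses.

By continuity, v₂ = v₁·A₁/A₂ = 1.19·(211/83.3) = 3.02 m/s.
Applying Bernoulli between the two ends and solving for P₂: P₂ = P₁ + ½ρ(v₁² − v₂²) − ρgΔh.
P₂ = 480000 + ½·1000·(1.19² − 3.02²) − 1000·9.8·(+9.13) = 480000 + (-3840) − (89500) = 387000 Pa.

387 kPa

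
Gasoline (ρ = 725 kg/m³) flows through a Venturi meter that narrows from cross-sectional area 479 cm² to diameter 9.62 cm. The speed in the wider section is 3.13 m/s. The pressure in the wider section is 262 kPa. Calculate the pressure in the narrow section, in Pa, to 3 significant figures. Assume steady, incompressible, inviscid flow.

The volume flow rate is constant, so v₂ = (A₁/A₂)v₁ = (479/72.7)·3.13 = 20.6 m/s.
Along the horizontal streamline, P + ½ρv² is constant.
P₂ = P₁ − ½ρ(v₂² − v₁²) = 262000 − ½·725·(20.6² − 3.13²) = 262000 − 151000 = 111000 Pa.

P₂ ≈ 111000 Pa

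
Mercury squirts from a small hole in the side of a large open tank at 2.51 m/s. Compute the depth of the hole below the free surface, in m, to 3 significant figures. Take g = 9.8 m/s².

h ≈ 0.321 m

Torricelli: v = √(2gh), so h = v²/(2g).
h = 2.51²/(2·9.8) = 6.30/19.60 = 0.321 m.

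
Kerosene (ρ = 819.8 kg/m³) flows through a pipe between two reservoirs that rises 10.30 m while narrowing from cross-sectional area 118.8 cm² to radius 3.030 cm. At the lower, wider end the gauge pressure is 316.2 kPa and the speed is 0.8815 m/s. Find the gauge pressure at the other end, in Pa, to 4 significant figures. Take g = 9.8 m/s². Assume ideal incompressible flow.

Mass conservation (A₁v₁ = A₂v₂) gives v₂ = 0.8815 × 118.8/28.84 = 3.631 m/s.
Applying Bernoulli between the two ends and solving for P₂: P₂ = P₁ + ½ρ(v₁² − v₂²) − ρgΔh.
P₂ = 316200 + ½·819.8·(0.8815² − 3.631²) − 819.8·9.8·(+10.30) = 316200 + (-5085) − (82750) = 228400 Pa.

228400 Pa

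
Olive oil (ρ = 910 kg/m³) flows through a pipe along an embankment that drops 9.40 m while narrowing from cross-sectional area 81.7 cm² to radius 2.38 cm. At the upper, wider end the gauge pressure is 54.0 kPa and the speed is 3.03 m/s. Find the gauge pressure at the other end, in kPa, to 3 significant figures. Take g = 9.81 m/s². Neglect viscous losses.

P₂ = 54.0 kPa

The volume flow rate is constant, so v₂ = (A₁/A₂)v₁ = (81.7/17.8)·3.03 = 13.9 m/s.
Bernoulli: P₁ + ½ρv₁² + ρg h₁ = P₂ + ½ρv₂² + ρg h₂, so P₂ = P₁ + ½ρ(v₁² − v₂²) − ρg(h₂ − h₁).
P₂ = 54000 + ½·910·(3.03² − 13.9²) − 910·9.81·(−9.40) = 54000 + (-83900) − (-83900) = 54000 Pa.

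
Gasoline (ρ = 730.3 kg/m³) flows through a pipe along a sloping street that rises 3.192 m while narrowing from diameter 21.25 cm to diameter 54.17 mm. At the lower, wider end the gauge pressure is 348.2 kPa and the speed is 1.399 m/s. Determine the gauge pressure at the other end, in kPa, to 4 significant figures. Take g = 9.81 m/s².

Mass conservation (A₁v₁ = A₂v₂) gives v₂ = 1.399 × 354.7/23.05 = 21.53 m/s.
Energy conservation along the streamline gives P₂ = P₁ − ½ρ(v₂² − v₁²) − ρg(h₂ − h₁).
P₂ = 348200 + ½·730.3·(1.399² − 21.53²) − 730.3·9.81·(+3.192) = 348200 + (-168500) − (22870) = 156800 Pa.

P₂ ≈ 156.8 kPa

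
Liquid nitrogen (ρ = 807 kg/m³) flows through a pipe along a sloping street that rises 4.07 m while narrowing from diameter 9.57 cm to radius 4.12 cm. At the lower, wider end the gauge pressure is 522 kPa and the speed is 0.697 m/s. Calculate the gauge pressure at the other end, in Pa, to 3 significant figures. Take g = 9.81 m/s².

P₂ ≈ 490000 Pa

Mass conservation (A₁v₁ = A₂v₂) gives v₂ = 0.697 × 71.9/53.3 = 0.940 m/s.
Applying Bernoulli between the two ends and solving for P₂: P₂ = P₁ + ½ρ(v₁² − v₂²) − ρgΔh.
P₂ = 522000 + ½·807·(0.697² − 0.940²) − 807·9.81·(+4.07) = 522000 + (-161) − (32200) = 490000 Pa.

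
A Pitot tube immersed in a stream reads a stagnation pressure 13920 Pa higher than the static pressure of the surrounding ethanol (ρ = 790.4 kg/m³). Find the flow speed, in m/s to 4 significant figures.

v = 5.935 m/s

At the stagnation point the flow is brought to rest, so Bernoulli gives P_stag − P_static = ½ρv².
v = √(2ΔP/ρ) = √(2·13920/790.4) = 5.935 m/s.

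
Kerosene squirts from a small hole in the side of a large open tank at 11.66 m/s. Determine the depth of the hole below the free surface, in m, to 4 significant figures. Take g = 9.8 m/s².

h = 6.937 m

Torricelli: v = √(2gh), so h = v²/(2g).
h = 11.66²/(2·9.8) = 136.0/19.60 = 6.937 m.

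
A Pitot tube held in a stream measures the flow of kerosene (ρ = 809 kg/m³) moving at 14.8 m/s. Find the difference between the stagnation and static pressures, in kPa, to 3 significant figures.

At the stagnation point the flow is brought to rest, so Bernoulli gives P_stag − P_static = ½ρv².
ΔP = ½·809·14.8² = 88600 Pa.

ΔP = 88.6 kPa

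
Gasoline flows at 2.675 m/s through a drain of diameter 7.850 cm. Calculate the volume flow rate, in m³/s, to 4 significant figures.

Q = A·v = 0.004840 m² × 2.675 m/s = 0.01295 m³/s.

Q ≈ 0.01295 m³/s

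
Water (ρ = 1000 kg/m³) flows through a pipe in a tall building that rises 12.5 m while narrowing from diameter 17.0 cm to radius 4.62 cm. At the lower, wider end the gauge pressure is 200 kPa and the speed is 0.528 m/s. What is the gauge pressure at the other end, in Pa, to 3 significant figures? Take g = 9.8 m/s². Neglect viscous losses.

76000 Pa

The volume flow rate is constant, so v₂ = (A₁/A₂)v₁ = (227/67.1)·0.528 = 1.79 m/s.
Energy conservation along the streamline gives P₂ = P₁ − ½ρ(v₂² − v₁²) − ρg(h₂ − h₁).
P₂ = 200000 + ½·1000·(0.528² − 1.79²) − 1000·9.8·(+12.5) = 200000 + (-1460) − (122000) = 76000 Pa.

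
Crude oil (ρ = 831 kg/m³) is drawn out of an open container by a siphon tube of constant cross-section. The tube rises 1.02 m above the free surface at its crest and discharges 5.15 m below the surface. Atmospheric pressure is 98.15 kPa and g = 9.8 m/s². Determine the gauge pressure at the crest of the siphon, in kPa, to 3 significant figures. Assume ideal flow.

Bernoulli surface→outlet gives ½v² = g·h_out, so v = √(2·9.8·5.15) = 10.0 m/s.
The bore is uniform, so the speed at the crest is the same v. Bernoulli surface→crest: P_atm = P_top + ½ρv² + ρg·h_top.
P_top = 98150 − ½·831·10.0² − 831·9.8·1.02 = 47900 Pa. So P_gauge = P_top − P_atm = -50200 Pa.

-50.2 kPa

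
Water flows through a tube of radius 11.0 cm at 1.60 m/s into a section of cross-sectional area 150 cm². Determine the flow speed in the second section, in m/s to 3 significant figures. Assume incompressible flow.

Continuity gives A₁v₁ = A₂v₂, so v₂ = (380 cm²)/(150 cm²) × 1.60 m/s = 4.05 m/s.

v₂ ≈ 4.05 m/s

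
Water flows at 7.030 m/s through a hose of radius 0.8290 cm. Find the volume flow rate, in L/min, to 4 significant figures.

Q = A·v = 0.0002159 m² × 7.030 m/s = 0.001518 m³/s.
Converting: 0.001518 m³/s × 60000 = 91.07 L/min.

Q = 91.07 L/min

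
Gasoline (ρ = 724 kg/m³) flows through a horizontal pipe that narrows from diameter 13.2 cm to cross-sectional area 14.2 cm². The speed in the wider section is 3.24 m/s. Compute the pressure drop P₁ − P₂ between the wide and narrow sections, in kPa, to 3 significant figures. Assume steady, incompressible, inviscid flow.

By continuity, v₂ = v₁·A₁/A₂ = 3.24·(137/14.2) = 31.2 m/s.
Along the horizontal streamline, P + ½ρv² is constant.
P₁ − P₂ = ½·724·(31.2² − 3.24²) = ½·724·964 = 349000 Pa.

349 kPa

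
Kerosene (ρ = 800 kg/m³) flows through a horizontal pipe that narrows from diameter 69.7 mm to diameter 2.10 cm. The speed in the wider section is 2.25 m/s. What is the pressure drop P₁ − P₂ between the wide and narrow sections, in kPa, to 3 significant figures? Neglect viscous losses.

ΔP ≈ 244 kPa

By continuity, v₂ = v₁·A₁/A₂ = 2.25·(38.2/3.46) = 24.8 m/s.
With no height change, Bernoulli's equation is P₁ + ½ρv₁² = P₂ + ½ρv₂².
P₁ − P₂ = ½·800·(24.8² − 2.25²) = ½·800·609 = 244000 Pa.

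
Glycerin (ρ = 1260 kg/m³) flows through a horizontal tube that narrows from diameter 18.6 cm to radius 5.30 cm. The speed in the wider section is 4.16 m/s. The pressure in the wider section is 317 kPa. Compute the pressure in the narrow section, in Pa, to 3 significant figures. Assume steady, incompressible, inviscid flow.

By continuity, v₂ = v₁·A₁/A₂ = 4.16·(272/88.2) = 12.8 m/s.
Along the horizontal streamline, P + ½ρv² is constant.
P₂ = P₁ − ½ρ(v₂² − v₁²) = 317000 − ½·1260·(12.8² − 4.16²) = 317000 − 92500 = 225000 Pa.

P₂ = 225000 Pa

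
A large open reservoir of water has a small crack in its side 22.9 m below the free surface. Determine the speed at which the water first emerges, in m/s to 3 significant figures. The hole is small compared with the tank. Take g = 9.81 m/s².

v ≈ 21.2 m/s

Bernoulli from surface to hole (P equal, v_surface ≈ 0): v = √(2gh) = √(2×9.81×22.9) = 21.2 m/s.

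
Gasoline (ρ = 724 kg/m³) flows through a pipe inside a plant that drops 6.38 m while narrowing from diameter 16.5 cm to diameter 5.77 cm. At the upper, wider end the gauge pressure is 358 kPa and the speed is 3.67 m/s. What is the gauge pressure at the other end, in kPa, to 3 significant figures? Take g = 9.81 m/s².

82.1 kPa

Continuity gives A₁v₁ = A₂v₂, so v₂ = (214 cm²)/(26.1 cm²) × 3.67 m/s = 30.0 m/s.
Energy conservation along the streamline gives P₂ = P₁ − ½ρ(v₂² − v₁²) − ρg(h₂ − h₁).
P₂ = 358000 + ½·724·(3.67² − 30.0²) − 724·9.81·(−6.38) = 358000 + (-321000) − (-45300) = 82100 Pa.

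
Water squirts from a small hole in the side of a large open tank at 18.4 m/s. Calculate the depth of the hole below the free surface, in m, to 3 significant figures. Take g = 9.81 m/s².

Torricelli: v = √(2gh), so h = v²/(2g).
h = 18.4²/(2·9.81) = 339/19.62 = 17.3 m.

h ≈ 17.3 m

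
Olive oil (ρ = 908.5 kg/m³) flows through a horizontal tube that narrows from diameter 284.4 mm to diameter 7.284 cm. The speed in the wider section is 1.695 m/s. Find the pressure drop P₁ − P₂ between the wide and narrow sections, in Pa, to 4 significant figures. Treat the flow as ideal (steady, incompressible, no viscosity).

The volume flow rate is constant, so v₂ = (A₁/A₂)v₁ = (635.3/41.67)·1.695 = 25.84 m/s.
With no height change, Bernoulli's equation is P₁ + ½ρv₁² = P₂ + ½ρv₂².
P₁ − P₂ = ½·908.5·(25.84² − 1.695²) = ½·908.5·664.8 = 302000 Pa.

302000 Pa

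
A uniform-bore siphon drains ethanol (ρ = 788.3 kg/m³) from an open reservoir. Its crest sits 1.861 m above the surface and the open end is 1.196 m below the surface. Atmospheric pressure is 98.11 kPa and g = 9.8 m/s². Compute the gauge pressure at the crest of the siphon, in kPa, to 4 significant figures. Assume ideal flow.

P_gauge ≈ -23.62 kPa

The outlet speed comes from Torricelli: v = √(2g·1.196) = 4.842 m/s.
Continuity keeps v the same throughout the tube; from surface to crest, P_atm + 0 = P_top + ½ρv² + ρg·h_top.
P_top = 98110 − ½·788.3·4.842² − 788.3·9.8·1.861 = 74490 Pa. So P_gauge = P_top − P_atm = -23620 Pa.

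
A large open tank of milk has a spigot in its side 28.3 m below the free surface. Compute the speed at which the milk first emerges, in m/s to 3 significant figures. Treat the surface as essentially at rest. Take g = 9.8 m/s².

v ≈ 23.6 m/s

The surface is effectively still and both ends are open, so ½v² = gh and v = √(2·9.8·28.3) = 23.6 m/s.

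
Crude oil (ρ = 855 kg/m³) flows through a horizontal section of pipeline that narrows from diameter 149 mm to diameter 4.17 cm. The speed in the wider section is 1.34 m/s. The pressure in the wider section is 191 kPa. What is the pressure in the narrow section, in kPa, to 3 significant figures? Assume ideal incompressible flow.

Continuity gives A₁v₁ = A₂v₂, so v₂ = (174 cm²)/(13.7 cm²) × 1.34 m/s = 17.1 m/s.
With no height change, Bernoulli's equation is P₁ + ½ρv₁² = P₂ + ½ρv₂².
P₂ = P₁ − ½ρ(v₂² − v₁²) = 191000 − ½·855·(17.1² − 1.34²) = 191000 − 124000 = 66600 Pa.

P₂ = 66.6 kPa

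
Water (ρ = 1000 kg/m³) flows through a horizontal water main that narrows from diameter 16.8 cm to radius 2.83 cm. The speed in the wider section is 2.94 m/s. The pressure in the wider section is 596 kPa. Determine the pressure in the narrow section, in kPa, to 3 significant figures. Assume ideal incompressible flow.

265 kPa

The volume flow rate is constant, so v₂ = (A₁/A₂)v₁ = (222/25.2)·2.94 = 25.9 m/s.
The pipe is horizontal, so Bernoulli reduces to P₁ + ½ρv₁² = P₂ + ½ρv₂².
P₂ = P₁ − ½ρ(v₂² − v₁²) = 596000 − ½·1000·(25.9² − 2.94²) = 596000 − 331000 = 265000 Pa.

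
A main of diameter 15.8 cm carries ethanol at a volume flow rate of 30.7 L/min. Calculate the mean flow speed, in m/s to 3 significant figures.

v ≈ 0.0261 m/s

Q = 30.7 L/min = 0.000512 m³/s.
v = Q/A = 0.000512 / 0.0196 = 0.0261 m/s.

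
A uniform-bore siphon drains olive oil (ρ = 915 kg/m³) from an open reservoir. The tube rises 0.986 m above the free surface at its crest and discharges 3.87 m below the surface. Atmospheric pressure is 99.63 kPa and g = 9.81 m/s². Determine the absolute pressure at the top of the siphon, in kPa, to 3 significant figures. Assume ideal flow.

From the surface to the outlet (both open to atmosphere, surface at rest): v = √(2g·h_out) = √(2·9.81·3.87) = 8.71 m/s.
With constant cross-section the crest speed equals v; applying Bernoulli from the surface up to the crest, P_top = P_atm − ½ρv² − ρg·h_top.
P_top = 99630 − ½·915·8.71² − 915·9.81·0.986 = 56000 Pa.

P_top = 56.0 kPa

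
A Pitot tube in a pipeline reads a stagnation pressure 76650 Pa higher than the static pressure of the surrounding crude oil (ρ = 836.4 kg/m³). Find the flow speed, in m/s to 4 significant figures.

The dynamic pressure equals the rise in static pressure at the stagnation point: ΔP = ½ρv².
v = √(2ΔP/ρ) = √(2·76650/836.4) = 13.54 m/s.

v ≈ 13.54 m/s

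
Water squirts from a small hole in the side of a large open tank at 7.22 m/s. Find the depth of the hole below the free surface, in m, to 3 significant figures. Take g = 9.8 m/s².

2.66 m

Torricelli: v = √(2gh), so h = v²/(2g).
h = 7.22²/(2·9.8) = 52.1/19.60 = 2.66 m.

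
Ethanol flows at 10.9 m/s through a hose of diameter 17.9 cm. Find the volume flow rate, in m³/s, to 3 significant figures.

Q = A·v = 0.0252 m² × 10.9 m/s = 0.274 m³/s.

0.274 m³/s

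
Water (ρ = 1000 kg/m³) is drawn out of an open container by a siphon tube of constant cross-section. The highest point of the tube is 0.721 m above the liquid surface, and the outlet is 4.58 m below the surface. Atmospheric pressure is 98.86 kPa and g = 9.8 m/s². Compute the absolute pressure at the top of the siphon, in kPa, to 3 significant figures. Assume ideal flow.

Bernoulli surface→outlet gives ½v² = g·h_out, so v = √(2·9.8·4.58) = 9.47 m/s.
Continuity keeps v the same throughout the tube; from surface to crest, P_atm + 0 = P_top + ½ρv² + ρg·h_top.
P_top = 98860 − ½·1000·9.47² − 1000·9.8·0.721 = 46900 Pa.

P_top ≈ 46.9 kPa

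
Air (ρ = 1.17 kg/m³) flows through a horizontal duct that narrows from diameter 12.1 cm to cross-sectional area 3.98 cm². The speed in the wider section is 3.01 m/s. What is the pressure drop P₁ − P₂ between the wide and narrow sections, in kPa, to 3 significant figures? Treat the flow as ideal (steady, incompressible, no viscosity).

ΔP ≈ 4.42 kPa

By continuity, v₂ = v₁·A₁/A₂ = 3.01·(115/3.98) = 87.0 m/s.
With no height change, Bernoulli's equation is P₁ + ½ρv₁² = P₂ + ½ρv₂².
P₁ − P₂ = ½·1.17·(87.0² − 3.01²) = ½·1.17·7550 = 4420 Pa.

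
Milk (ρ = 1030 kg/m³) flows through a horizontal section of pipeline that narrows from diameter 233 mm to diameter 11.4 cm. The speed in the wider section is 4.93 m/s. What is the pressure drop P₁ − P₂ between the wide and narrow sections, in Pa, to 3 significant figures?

ΔP ≈ 206000 Pa

Continuity gives A₁v₁ = A₂v₂, so v₂ = (426 cm²)/(102 cm²) × 4.93 m/s = 20.6 m/s.
Along the horizontal streamline, P + ½ρv² is constant.
P₁ − P₂ = ½·1030·(20.6² − 4.93²) = ½·1030·400 = 206000 Pa.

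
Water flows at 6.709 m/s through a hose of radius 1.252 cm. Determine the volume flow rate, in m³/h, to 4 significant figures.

Q = A·v = 0.0004924 m² × 6.709 m/s = 0.003304 m³/s.
Converting: 0.003304 m³/s × 3600 = 11.89 m³/h.

Q ≈ 11.89 m³/h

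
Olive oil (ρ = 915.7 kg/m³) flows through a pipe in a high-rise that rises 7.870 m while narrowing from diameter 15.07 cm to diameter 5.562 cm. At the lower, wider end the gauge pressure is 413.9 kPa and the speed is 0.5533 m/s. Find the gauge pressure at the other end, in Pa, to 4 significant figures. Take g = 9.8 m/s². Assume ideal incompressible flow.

P₂ ≈ 335900 Pa

The volume flow rate is constant, so v₂ = (A₁/A₂)v₁ = (178.4/24.30)·0.5533 = 4.062 m/s.
Energy conservation along the streamline gives P₂ = P₁ − ½ρ(v₂² − v₁²) − ρg(h₂ − h₁).
P₂ = 413900 + ½·915.7·(0.5533² − 4.062²) − 915.7·9.8·(+7.870) = 413900 + (-7414) − (70620) = 335900 Pa.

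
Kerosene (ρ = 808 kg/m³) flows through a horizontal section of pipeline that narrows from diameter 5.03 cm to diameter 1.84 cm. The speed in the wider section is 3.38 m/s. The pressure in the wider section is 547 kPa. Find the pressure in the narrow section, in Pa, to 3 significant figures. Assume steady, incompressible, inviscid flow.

P₂ = 294000 Pa

Continuity gives A₁v₁ = A₂v₂, so v₂ = (19.9 cm²)/(2.66 cm²) × 3.38 m/s = 25.3 m/s.
The pipe is horizontal, so Bernoulli reduces to P₁ + ½ρv₁² = P₂ + ½ρv₂².
P₂ = P₁ − ½ρ(v₂² − v₁²) = 547000 − ½·808·(25.3² − 3.38²) = 547000 − 253000 = 294000 Pa.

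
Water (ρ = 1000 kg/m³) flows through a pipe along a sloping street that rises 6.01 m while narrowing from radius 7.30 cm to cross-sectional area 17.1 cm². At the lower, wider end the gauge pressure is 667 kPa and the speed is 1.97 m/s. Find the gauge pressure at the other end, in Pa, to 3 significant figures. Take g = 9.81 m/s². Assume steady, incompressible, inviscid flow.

Continuity gives A₁v₁ = A₂v₂, so v₂ = (167 cm²)/(17.1 cm²) × 1.97 m/s = 19.3 m/s.
Bernoulli: P₁ + ½ρv₁² + ρg h₁ = P₂ + ½ρv₂² + ρg h₂, so P₂ = P₁ + ½ρ(v₁² − v₂²) − ρg(h₂ − h₁).
P₂ = 667000 + ½·1000·(1.97² − 19.3²) − 1000·9.81·(+6.01) = 667000 + (-184000) − (59000) = 424000 Pa.

P₂ ≈ 424000 Pa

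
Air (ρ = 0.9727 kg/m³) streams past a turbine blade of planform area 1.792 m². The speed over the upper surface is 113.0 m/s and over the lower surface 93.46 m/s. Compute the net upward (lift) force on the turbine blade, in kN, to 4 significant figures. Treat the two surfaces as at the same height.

The faster flow above has the lower pressure; Bernoulli (same height) gives ΔP = ½ρ(v_up² − v_low²).
ΔP = ½·0.9727·(113.0² − 93.46²) = 1962 Pa.
Lift = ΔP · A = 1962 × 1.792 = 3516 N.

F = 3.516 kN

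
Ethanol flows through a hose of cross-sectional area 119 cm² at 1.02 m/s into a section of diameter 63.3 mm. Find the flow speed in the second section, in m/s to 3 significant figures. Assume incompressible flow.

v₂ ≈ 3.86 m/s

By continuity, v₂ = v₁·A₁/A₂ = 1.02·(119/31.5) = 3.86 m/s.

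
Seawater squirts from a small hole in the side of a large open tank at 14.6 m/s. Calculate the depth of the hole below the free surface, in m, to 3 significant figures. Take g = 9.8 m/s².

10.9 m

Inverting v = √(2gh) gives h = v² / 2g.
h = 14.6²/(2·9.8) = 213/19.60 = 10.9 m.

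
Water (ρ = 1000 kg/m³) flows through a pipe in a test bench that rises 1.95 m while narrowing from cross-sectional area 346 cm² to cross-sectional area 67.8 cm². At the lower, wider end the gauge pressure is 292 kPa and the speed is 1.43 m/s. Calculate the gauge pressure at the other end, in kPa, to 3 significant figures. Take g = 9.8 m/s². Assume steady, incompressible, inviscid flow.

Mass conservation (A₁v₁ = A₂v₂) gives v₂ = 1.43 × 346/67.8 = 7.30 m/s.
Bernoulli: P₁ + ½ρv₁² + ρg h₁ = P₂ + ½ρv₂² + ρg h₂, so P₂ = P₁ + ½ρ(v₁² − v₂²) − ρg(h₂ − h₁).
P₂ = 292000 + ½·1000·(1.43² − 7.30²) − 1000·9.8·(+1.95) = 292000 + (-25600) − (19100) = 247000 Pa.

P₂ ≈ 247 kPa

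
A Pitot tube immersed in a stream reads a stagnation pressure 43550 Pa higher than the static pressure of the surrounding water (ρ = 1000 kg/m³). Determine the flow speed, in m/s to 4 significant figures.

Bernoulli between the free stream and the stagnation point: ½ρv² = P_stag − P_static.
v = √(2ΔP/ρ) = √(2·43550/1000) = 9.333 m/s.

9.333 m/s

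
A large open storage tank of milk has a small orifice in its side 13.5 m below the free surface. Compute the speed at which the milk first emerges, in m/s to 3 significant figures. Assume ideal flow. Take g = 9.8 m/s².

With the surface at rest and both surface and jet at atmospheric pressure, Bernoulli gives ρg h = ½ρv², so v = √(2gh) = √(2·9.8·13.5) = 16.3 m/s.

v ≈ 16.3 m/s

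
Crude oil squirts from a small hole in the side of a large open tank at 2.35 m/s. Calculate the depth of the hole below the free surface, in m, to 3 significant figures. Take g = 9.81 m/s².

h ≈ 0.281 m

For a small hole in a large open tank, ½v² = gh, giving h = v²/(2g).
h = 2.35²/(2·9.81) = 5.52/19.62 = 0.281 m.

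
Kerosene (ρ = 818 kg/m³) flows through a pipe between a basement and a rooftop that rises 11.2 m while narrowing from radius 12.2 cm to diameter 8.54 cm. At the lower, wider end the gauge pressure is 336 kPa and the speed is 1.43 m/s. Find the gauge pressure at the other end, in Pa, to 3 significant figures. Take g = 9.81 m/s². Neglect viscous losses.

Continuity gives A₁v₁ = A₂v₂, so v₂ = (468 cm²)/(57.3 cm²) × 1.43 m/s = 11.7 m/s.
Energy conservation along the streamline gives P₂ = P₁ − ½ρ(v₂² − v₁²) − ρg(h₂ − h₁).
P₂ = 336000 + ½·818·(1.43² − 11.7²) − 818·9.81·(+11.2) = 336000 + (-54900) − (89900) = 191000 Pa.

P₂ = 191000 Pa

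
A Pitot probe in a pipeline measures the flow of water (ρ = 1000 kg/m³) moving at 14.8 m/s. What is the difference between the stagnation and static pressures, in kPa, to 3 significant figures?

110 kPa

At the stagnation point the flow is brought to rest, so Bernoulli gives P_stag − P_static = ½ρv².
ΔP = ½·1000·14.8² = 110000 Pa.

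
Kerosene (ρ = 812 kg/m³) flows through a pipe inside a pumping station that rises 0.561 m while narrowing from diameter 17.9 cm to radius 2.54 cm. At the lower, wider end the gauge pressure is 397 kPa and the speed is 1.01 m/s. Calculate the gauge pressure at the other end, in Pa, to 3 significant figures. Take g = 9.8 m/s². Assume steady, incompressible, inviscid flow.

By continuity, v₂ = v₁·A₁/A₂ = 1.01·(252/20.3) = 12.5 m/s.
Energy conservation along the streamline gives P₂ = P₁ − ½ρ(v₂² − v₁²) − ρg(h₂ − h₁).
P₂ = 397000 + ½·812·(1.01² − 12.5²) − 812·9.8·(+0.561) = 397000 + (-63400) − (4460) = 329000 Pa.

P₂ = 329000 Pa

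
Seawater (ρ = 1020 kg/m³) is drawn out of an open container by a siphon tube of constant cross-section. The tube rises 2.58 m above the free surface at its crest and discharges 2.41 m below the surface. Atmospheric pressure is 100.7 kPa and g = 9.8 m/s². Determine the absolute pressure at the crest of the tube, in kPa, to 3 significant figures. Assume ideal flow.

Bernoulli surface→outlet gives ½v² = g·h_out, so v = √(2·9.8·2.41) = 6.87 m/s.
The bore is uniform, so the speed at the crest is the same v. Bernoulli surface→crest: P_atm = P_top + ½ρv² + ρg·h_top.
P_top = 100700 − ½·1020·6.87² − 1020·9.8·2.58 = 50800 Pa.

P_top = 50.8 kPa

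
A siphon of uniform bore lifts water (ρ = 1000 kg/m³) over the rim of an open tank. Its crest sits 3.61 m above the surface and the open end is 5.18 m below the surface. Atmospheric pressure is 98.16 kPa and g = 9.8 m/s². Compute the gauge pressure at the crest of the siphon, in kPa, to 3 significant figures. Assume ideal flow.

P_gauge ≈ -86.1 kPa

From the surface to the outlet (both open to atmosphere, surface at rest): v = √(2g·h_out) = √(2·9.8·5.18) = 10.1 m/s.
With constant cross-section the crest speed equals v; applying Bernoulli from the surface up to the crest, P_top = P_atm − ½ρv² − ρg·h_top.
P_top = 98160 − ½·1000·10.1² − 1000·9.8·3.61 = 12000 Pa. So P_gauge = P_top − P_atm = -86100 Pa.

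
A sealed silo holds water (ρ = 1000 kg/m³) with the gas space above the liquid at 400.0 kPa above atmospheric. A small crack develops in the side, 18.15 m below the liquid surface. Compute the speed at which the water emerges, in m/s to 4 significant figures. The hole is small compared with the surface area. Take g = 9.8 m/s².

Take point 1 at the surface (v₁ ≈ 0) and point 2 at the hole (at atmospheric pressure). Bernoulli: P₁ + ρg h = P_atm + ½ρv₂².
With P₁ − P_atm = 400000 Pa, v₂ = √(2gh + 2ΔP/ρ) = √(2·9.8·18.15 + 2·400000/1000) = 34.00 m/s.

v = 34.00 m/s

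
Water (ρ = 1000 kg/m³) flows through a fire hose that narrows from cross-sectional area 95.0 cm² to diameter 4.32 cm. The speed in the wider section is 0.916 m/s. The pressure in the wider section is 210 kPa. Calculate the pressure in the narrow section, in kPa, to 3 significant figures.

The volume flow rate is constant, so v₂ = (A₁/A₂)v₁ = (95.0/14.7)·0.916 = 5.94 m/s.
Along the horizontal streamline, P + ½ρv² is constant.
P₂ = P₁ − ½ρ(v₂² − v₁²) = 210000 − ½·1000·(5.94² − 0.916²) = 210000 − 17200 = 193000 Pa.

P₂ = 193 kPa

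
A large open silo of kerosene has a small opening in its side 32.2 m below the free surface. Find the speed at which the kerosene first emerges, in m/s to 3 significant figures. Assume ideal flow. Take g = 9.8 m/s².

With the surface at rest and both surface and jet at atmospheric pressure, Bernoulli gives ρg h = ½ρv², so v = √(2gh) = √(2·9.8·32.2) = 25.1 m/s.

25.1 m/s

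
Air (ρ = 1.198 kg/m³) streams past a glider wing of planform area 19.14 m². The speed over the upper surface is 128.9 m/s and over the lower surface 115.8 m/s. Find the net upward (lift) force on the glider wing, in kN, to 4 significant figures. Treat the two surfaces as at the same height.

From P + ½ρv² = const at equal height, P_low − P_up = ½ρ(v_up² − v_low²).
ΔP = ½·1.198·(128.9² − 115.8²) = 1920 Pa.
Lift = ΔP · A = 1920 × 19.14 = 36750 N.

36.75 kN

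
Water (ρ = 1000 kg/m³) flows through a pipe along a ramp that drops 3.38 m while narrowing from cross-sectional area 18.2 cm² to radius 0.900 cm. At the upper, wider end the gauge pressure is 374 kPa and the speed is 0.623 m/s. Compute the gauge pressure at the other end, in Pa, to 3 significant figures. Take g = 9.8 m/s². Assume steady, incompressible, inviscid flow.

P₂ = 397000 Pa

Continuity gives A₁v₁ = A₂v₂, so v₂ = (18.2 cm²)/(2.54 cm²) × 0.623 m/s = 4.46 m/s.
Applying Bernoulli between the two ends and solving for P₂: P₂ = P₁ + ½ρ(v₁² − v₂²) − ρgΔh.
P₂ = 374000 + ½·1000·(0.623² − 4.46²) − 1000·9.8·(−3.38) = 374000 + (-9730) − (-33100) = 397000 Pa.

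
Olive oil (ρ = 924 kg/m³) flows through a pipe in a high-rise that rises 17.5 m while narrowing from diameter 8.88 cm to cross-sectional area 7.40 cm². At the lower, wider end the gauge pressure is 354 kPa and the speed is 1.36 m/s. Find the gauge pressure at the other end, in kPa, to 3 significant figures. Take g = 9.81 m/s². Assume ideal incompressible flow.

P₂ ≈ 136 kPa

By continuity, v₂ = v₁·A₁/A₂ = 1.36·(61.9/7.40) = 11.4 m/s.
Energy conservation along the streamline gives P₂ = P₁ − ½ρ(v₂² − v₁²) − ρg(h₂ − h₁).
P₂ = 354000 + ½·924·(1.36² − 11.4²) − 924·9.81·(+17.5) = 354000 + (-59000) − (159000) = 136000 Pa.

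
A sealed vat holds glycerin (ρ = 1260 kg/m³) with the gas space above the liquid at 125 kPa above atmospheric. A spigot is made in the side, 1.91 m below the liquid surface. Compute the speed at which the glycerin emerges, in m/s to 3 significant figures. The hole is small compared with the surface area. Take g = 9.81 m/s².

v ≈ 15.4 m/s

Take point 1 at the surface (v₁ ≈ 0) and point 2 at the hole (at atmospheric pressure). Bernoulli: P₁ + ρg h = P_atm + ½ρv₂².
With P₁ − P_atm = 125000 Pa, v₂ = √(2gh + 2ΔP/ρ) = √(2·9.81·1.91 + 2·125000/1260) = 15.4 m/s.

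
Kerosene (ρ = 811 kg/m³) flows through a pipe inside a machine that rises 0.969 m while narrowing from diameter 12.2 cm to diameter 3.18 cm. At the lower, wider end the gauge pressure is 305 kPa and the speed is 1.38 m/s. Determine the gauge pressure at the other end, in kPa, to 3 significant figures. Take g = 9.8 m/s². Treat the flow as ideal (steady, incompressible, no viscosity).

P₂ ≈ 131 kPa

By continuity, v₂ = v₁·A₁/A₂ = 1.38·(117/7.94) = 20.3 m/s.
Bernoulli: P₁ + ½ρv₁² + ρg h₁ = P₂ + ½ρv₂² + ρg h₂, so P₂ = P₁ + ½ρ(v₁² − v₂²) − ρg(h₂ − h₁).
P₂ = 305000 + ½·811·(1.38² − 20.3²) − 811·9.8·(+0.969) = 305000 + (-167000) − (7700) = 131000 Pa.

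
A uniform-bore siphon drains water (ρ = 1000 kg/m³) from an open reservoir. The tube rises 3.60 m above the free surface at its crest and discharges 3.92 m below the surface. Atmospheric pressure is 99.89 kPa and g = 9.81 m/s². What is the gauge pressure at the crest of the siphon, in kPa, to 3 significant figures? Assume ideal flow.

The outlet speed comes from Torricelli: v = √(2g·3.92) = 8.77 m/s.
The bore is uniform, so the speed at the crest is the same v. Bernoulli surface→crest: P_atm = P_top + ½ρv² + ρg·h_top.
P_top = 99890 − ½·1000·8.77² − 1000·9.81·3.60 = 26100 Pa. So P_gauge = P_top − P_atm = -73800 Pa.

-73.8 kPa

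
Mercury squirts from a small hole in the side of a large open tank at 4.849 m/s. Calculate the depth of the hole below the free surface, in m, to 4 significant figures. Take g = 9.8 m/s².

1.200 m

For a small hole in a large open tank, ½v² = gh, giving h = v²/(2g).
h = 4.849²/(2·9.8) = 23.51/19.60 = 1.200 m.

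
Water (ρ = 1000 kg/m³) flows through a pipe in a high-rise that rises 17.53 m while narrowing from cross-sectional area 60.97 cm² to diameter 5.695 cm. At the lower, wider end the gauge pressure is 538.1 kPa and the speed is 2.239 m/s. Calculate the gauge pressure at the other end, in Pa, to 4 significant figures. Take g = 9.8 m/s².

Continuity gives A₁v₁ = A₂v₂, so v₂ = (60.97 cm²)/(25.47 cm²) × 2.239 m/s = 5.359 m/s.
Applying Bernoulli between the two ends and solving for P₂: P₂ = P₁ + ½ρ(v₁² − v₂²) − ρgΔh.
P₂ = 538100 + ½·1000·(2.239² − 5.359²) − 1000·9.8·(+17.53) = 538100 + (-11850) − (171800) = 354500 Pa.

P₂ ≈ 354500 Pa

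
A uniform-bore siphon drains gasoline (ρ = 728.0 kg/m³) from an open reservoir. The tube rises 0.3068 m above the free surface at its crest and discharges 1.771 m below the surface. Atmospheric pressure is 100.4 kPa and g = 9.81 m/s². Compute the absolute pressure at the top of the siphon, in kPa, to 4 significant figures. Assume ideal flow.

The outlet speed comes from Torricelli: v = √(2g·1.771) = 5.895 m/s.
With constant cross-section the crest speed equals v; applying Bernoulli from the surface up to the crest, P_top = P_atm − ½ρv² − ρg·h_top.
P_top = 100400 − ½·728.0·5.895² − 728.0·9.81·0.3068 = 85560 Pa.

85.56 kPa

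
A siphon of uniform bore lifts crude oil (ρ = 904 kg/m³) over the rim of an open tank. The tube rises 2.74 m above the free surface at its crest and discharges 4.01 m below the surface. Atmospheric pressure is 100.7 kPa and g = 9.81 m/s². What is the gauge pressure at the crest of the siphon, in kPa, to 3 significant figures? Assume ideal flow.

P_gauge = -59.9 kPa

Bernoulli surface→outlet gives ½v² = g·h_out, so v = √(2·9.81·4.01) = 8.87 m/s.
The bore is uniform, so the speed at the crest is the same v. Bernoulli surface→crest: P_atm = P_top + ½ρv² + ρg·h_top.
P_top = 100700 − ½·904·8.87² − 904·9.81·2.74 = 40800 Pa. So P_gauge = P_top − P_atm = -59900 Pa.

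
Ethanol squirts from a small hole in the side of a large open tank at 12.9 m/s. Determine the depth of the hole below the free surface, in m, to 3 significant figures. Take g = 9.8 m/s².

Torricelli: v = √(2gh), so h = v²/(2g).
h = 12.9²/(2·9.8) = 166/19.60 = 8.49 m.

h = 8.49 m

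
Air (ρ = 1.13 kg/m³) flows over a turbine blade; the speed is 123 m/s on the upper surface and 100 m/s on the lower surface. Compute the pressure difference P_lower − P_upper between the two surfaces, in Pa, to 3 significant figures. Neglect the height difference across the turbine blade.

With negligible Δh, P + ½ρv² is constant, so P_low − P_up = ½ρ(v_up² − v_low²).
ΔP = ½·1.13·(123² − 100²) = 2900 Pa.

2900 Pa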